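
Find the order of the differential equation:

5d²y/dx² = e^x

The order is 2 (highest derivative is of order 2).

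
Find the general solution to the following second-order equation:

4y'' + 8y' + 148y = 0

Characteristic equation: 4r² + 8r + 148 = 0
Divide by 4: r² + 2r + 37 = 0
Roots: r = -1 ± 6i (complex conjugates)
General solution: y = e^(-x)(C₁cos(6x) + C₂sin(6x))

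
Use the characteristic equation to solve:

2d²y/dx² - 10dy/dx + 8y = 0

Characteristic equation: 2r² - 10r + 8 = 0
Divide by 2: r² - 5r + 4 = 0
Roots: r = 4, 1 (distinct real)
General solution: y = C₁e^(4x) + C₂e^x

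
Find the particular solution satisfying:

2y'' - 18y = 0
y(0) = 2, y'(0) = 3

General solution: y = C₁e^(3x) + C₂e^(-3x)
Applying ICs: C₁ = 3/2, C₂ = 1/2
Particular solution: y = (3/2)e^(3x) + (1/2)e^(-3x)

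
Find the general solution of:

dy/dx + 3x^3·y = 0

Using integrating factor method:

General solution: y = Ce^(-3x^4/4)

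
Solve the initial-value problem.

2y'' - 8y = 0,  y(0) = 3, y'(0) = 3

General solution: y = C₁e^(2x) + C₂e^(-2x)
Applying ICs: C₁ = 9/4, C₂ = 3/4
Particular solution: y = (9/4)e^(2x) + (3/4)e^(-2x)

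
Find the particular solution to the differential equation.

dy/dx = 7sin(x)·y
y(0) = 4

General solution: y = Ce^(-7cos(x))
Applying IC y(0) = 4:
Particular solution: y = 4e^(7(1-cos(x)))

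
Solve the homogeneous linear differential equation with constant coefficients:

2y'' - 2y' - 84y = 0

Characteristic equation: 2r² - 2r - 84 = 0
Divide by 2: r² - r - 42 = 0
Roots: r = 7, -6 (distinct real)
General solution: y = C₁e^(7x) + C₂e^(-6x)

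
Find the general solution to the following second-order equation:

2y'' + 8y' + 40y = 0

Characteristic equation: 2r² + 8r + 40 = 0
Divide by 2: r² + 4r + 20 = 0
Roots: r = -2 ± 4i (complex conjugates)
General solution: y = e^(-2x)(C₁cos(4x) + C₂sin(4x))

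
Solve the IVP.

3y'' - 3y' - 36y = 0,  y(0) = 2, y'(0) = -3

General solution: y = C₁e^(4x) + C₂e^(-3x)
Applying ICs: C₁ = 3/7, C₂ = 11/7
Particular solution: y = (3/7)e^(4x) + (11/7)e^(-3x)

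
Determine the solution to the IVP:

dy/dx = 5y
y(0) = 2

General solution: y = Ce^(5x)
Applying IC y(0) = 2:
Particular solution: y = 2e^(5x)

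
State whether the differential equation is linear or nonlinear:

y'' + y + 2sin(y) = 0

Nonlinear (sin(y) is nonlinear in y)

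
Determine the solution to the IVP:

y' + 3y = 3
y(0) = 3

General solution: y = 1 + Ce^(-3x)
Applying y(0) = 3: C = 3 - 1 = 2
Particular solution: y = 1 + 2e^(-3x)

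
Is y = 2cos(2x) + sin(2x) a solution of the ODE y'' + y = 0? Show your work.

Verification:
y'' = -8cos(2x) - 4sin(2x)
y'' + y ≠ 0 (frequency mismatch: got 4 instead of 1)

No, it is not a solution.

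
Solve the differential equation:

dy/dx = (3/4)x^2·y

Separating variables and integrating:
ln|y| = x^3/4 + C

General solution: y = Ce^(x^3/4)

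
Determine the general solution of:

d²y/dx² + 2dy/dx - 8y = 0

Characteristic equation: r² + 2r - 8 = 0
Roots: r = 2, -4 (distinct real)
General solution: y = C₁e^(2x) + C₂e^(-4x)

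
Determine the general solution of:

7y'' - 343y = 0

Characteristic equation: 7r² - 343 = 0
Divide by 7: r² - 49 = 0
Roots: r = 7, -7 (distinct real)
General solution: y = C₁e^(7x) + C₂e^(-7x)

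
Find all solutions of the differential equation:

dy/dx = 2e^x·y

Separating variables and integrating:
ln|y| = 2e^x + C

General solution: y = Ce^(2e^x)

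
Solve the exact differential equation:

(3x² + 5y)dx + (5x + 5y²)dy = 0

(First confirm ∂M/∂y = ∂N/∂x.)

Verify exactness: ∂M/∂y = ∂N/∂x ✓
Find F(x,y) such that ∂F/∂x = M, ∂F/∂y = N
Solution: x³ + 5xy + 5y³/3 = C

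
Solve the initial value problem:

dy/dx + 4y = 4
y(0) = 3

General solution: y = 1 + Ce^(-4x)
Applying y(0) = 3: C = 3 - 1 = 2
Particular solution: y = 1 + 2e^(-4x)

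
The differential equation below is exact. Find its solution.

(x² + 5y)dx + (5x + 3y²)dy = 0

Verify exactness: ∂M/∂y = ∂N/∂x ✓
Find F(x,y) such that ∂F/∂x = M, ∂F/∂y = N
Solution: x³/3 + 5xy + y³ = C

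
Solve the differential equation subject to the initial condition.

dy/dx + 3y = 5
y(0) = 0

General solution: y = 5/3 + Ce^(-3x)
Applying y(0) = 0: C = 0 - 5/3 = -5/3
Particular solution: y = 5/3 - (5/3)e^(-3x)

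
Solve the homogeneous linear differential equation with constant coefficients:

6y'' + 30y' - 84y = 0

Characteristic equation: 6r² + 30r - 84 = 0
Divide by 6: r² + 5r - 14 = 0
Roots: r = 2, -7 (distinct real)
General solution: y = C₁e^(2x) + C₂e^(-7x)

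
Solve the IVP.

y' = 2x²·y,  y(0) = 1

General solution: y = Ce^(2x³/3)
Applying IC y(0) = 1:
Particular solution: y = e^(2x³/3)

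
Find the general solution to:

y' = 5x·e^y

Separating variables and integrating:
-e^(-y) = 5x²/2 + C

General solution: y = -ln(C - 5x²/2)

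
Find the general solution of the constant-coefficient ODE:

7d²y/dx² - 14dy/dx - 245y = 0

Characteristic equation: 7r² - 14r - 245 = 0
Divide by 7: r² - 2r - 35 = 0
Roots: r = 7, -5 (distinct real)
General solution: y = C₁e^(7x) + C₂e^(-5x)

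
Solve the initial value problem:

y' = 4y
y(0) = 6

General solution: y = Ce^(4x)
Applying IC y(0) = 6:
Particular solution: y = 6e^(4x)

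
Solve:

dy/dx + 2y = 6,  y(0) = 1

General solution: y = 3 + Ce^(-2x)
Applying y(0) = 1: C = 1 - 3 = -2
Particular solution: y = 3 - 2e^(-2x)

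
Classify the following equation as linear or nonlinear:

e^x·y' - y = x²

Linear (y and its derivatives appear to the first power only, no products of y terms)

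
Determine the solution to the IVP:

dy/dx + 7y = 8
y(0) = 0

General solution: y = 8/7 + Ce^(-7x)
Applying y(0) = 0: C = 0 - 8/7 = -8/7
Particular solution: y = 8/7 - (8/7)e^(-7x)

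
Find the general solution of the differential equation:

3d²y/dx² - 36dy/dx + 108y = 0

Characteristic equation: 3r² - 36r + 108 = 0
Divide by 3: r² - 12r + 36 = 0
Factored: (r - 6)² = 0
Repeated root: r = 6
General solution: y = (C₁ + C₂x)e^(6x)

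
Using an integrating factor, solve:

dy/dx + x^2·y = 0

Using integrating factor method:

General solution: y = Ce^(-x^3/3)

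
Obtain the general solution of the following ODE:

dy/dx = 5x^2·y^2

Separating variables and integrating:
-1/y = 5x^3/3 + C

General solution: y^-1 = (-5/3)x^3 + C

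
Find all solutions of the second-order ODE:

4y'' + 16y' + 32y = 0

Characteristic equation: 4r² + 16r + 32 = 0
Divide by 4: r² + 4r + 8 = 0
Roots: r = -2 ± 2i (complex conjugates)
General solution: y = e^(-2x)(C₁cos(2x) + C₂sin(2x))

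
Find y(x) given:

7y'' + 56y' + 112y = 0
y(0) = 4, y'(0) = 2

General solution: y = (C₁ + C₂x)e^(-4x)
Repeated root r = -4
Applying ICs: C₁ = 4, C₂ = 18
Particular solution: y = (4 + 18x)e^(-4x)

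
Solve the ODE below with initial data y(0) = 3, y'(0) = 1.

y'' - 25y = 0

General solution: y = C₁e^(5x) + C₂e^(-5x)
Applying ICs: C₁ = 8/5, C₂ = 7/5
Particular solution: y = (8/5)e^(5x) + (7/5)e^(-5x)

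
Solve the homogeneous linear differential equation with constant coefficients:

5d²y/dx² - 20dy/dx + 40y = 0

Characteristic equation: 5r² - 20r + 40 = 0
Divide by 5: r² - 4r + 8 = 0
Roots: r = 2 ± 2i (complex conjugates)
General solution: y = e^(2x)(C₁cos(2x) + C₂sin(2x))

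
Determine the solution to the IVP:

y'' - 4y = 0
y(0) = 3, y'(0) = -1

General solution: y = C₁e^(2x) + C₂e^(-2x)
Applying ICs: C₁ = 5/4, C₂ = 7/4
Particular solution: y = (5/4)e^(2x) + (7/4)e^(-2x)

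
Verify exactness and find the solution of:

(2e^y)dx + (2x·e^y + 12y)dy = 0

Verify exactness: ∂M/∂y = ∂N/∂x ✓
Find F(x,y) such that ∂F/∂x = M, ∂F/∂y = N
Solution: 2x·e^y + 6y² = C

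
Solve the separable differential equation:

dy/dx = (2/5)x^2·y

Separating variables and integrating:
ln|y| = 2x^3/15 + C

General solution: y = Ce^(2x^3/15)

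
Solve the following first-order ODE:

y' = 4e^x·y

Separating variables and integrating:
ln|y| = 4e^x + C

General solution: y = Ce^(4e^x)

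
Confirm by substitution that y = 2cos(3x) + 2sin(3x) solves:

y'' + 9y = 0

Verification:
y'' = -18cos(3x) - 18sin(3x)
y'' + 9y = 0 ✓

Yes, it is a solution.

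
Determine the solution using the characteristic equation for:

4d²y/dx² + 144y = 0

Characteristic equation: 4r² + 144 = 0
Divide by 4: r² + 36 = 0
Roots: r = ±6i (complex conjugates)
General solution: y = C₁cos(6x) + C₂sin(6x)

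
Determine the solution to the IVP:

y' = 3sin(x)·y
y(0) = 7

General solution: y = Ce^(-3cos(x))
Applying IC y(0) = 7:
Particular solution: y = 7e^(3(1-cos(x)))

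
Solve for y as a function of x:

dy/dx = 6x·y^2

Separating variables and integrating:
-1/y = 3x^2 + C

General solution: y^-1 = -3x^2 + C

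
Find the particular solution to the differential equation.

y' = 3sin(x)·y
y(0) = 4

General solution: y = Ce^(-3cos(x))
Applying IC y(0) = 4:
Particular solution: y = 4e^(3(1-cos(x)))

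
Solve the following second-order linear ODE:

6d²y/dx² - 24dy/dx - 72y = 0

Characteristic equation: 6r² - 24r - 72 = 0
Divide by 6: r² - 4r - 12 = 0
Roots: r = 6, -2 (distinct real)
General solution: y = C₁e^(6x) + C₂e^(-2x)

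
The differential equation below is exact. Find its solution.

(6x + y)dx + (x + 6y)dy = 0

Verify exactness: ∂M/∂y = ∂N/∂x ✓
Find F(x,y) such that ∂F/∂x = M, ∂F/∂y = N
Solution: 3x² + xy + 3y² = C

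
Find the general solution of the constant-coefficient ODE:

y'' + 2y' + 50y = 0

Characteristic equation: r² + 2r + 50 = 0
Roots: r = -1 ± 7i (complex conjugates)
General solution: y = e^(-x)(C₁cos(7x) + C₂sin(7x))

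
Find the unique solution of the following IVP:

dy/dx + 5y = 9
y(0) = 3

General solution: y = 9/5 + Ce^(-5x)
Applying y(0) = 3: C = 3 - 9/5 = 6/5
Particular solution: y = 9/5 + (6/5)e^(-5x)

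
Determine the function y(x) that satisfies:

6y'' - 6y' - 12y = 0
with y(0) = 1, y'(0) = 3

General solution: y = C₁e^(2x) + C₂e^(-x)
Applying ICs: C₁ = 4/3, C₂ = -1/3
Particular solution: y = (4/3)e^(2x) - (1/3)e^(-x)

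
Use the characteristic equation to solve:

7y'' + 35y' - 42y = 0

Characteristic equation: 7r² + 35r - 42 = 0
Divide by 7: r² + 5r - 6 = 0
Roots: r = 1, -6 (distinct real)
General solution: y = C₁e^x + C₂e^(-6x)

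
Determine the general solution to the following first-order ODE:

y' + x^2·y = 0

Using integrating factor method:

General solution: y = Ce^(-x^3/3)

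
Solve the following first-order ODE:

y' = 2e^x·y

Separating variables and integrating:
ln|y| = 2e^x + C

General solution: y = Ce^(2e^x)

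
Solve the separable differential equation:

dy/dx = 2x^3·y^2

Separating variables and integrating:
-1/y = x^4/2 + C

General solution: y^-1 = (-1/2)x^4 + C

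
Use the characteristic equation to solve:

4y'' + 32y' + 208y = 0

Characteristic equation: 4r² + 32r + 208 = 0
Divide by 4: r² + 8r + 52 = 0
Roots: r = -4 ± 6i (complex conjugates)
General solution: y = e^(-4x)(C₁cos(6x) + C₂sin(6x))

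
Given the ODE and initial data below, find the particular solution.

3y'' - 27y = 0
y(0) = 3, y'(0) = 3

General solution: y = C₁e^(3x) + C₂e^(-3x)
Applying ICs: C₁ = 2, C₂ = 1
Particular solution: y = 2e^(3x) + e^(-3x)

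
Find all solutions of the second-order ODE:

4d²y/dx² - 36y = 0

Characteristic equation: 4r² - 36 = 0
Divide by 4: r² - 9 = 0
Roots: r = 3, -3 (distinct real)
General solution: y = C₁e^(3x) + C₂e^(-3x)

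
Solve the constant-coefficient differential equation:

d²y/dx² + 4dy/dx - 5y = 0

Characteristic equation: r² + 4r - 5 = 0
Roots: r = 1, -5 (distinct real)
General solution: y = C₁e^x + C₂e^(-5x)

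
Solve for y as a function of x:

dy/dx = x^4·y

Separating variables and integrating:
ln|y| = x^5/5 + C

General solution: y = Ce^(x^5/5)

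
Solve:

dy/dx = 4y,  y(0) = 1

General solution: y = Ce^(4x)
Applying IC y(0) = 1:
Particular solution: y = e^(4x)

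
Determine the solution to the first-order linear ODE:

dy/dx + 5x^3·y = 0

Using integrating factor method:

General solution: y = Ce^(-5x^4/4)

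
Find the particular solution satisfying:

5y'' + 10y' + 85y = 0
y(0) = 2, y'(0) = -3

General solution: y = e^(-x)(C₁cos(4x) + C₂sin(4x))
Complex roots r = -1 ± 4i
Applying ICs: C₁ = 2, C₂ = -1/4
Particular solution: y = e^(-x)(2cos(4x) - (1/4)sin(4x))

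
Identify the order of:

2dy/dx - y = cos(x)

The order is 1 (highest derivative is of order 1).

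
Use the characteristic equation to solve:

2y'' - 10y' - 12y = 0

Characteristic equation: 2r² - 10r - 12 = 0
Divide by 2: r² - 5r - 6 = 0
Roots: r = 6, -1 (distinct real)
General solution: y = C₁e^(6x) + C₂e^(-x)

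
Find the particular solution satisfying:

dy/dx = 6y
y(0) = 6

General solution: y = Ce^(6x)
Applying IC y(0) = 6:
Particular solution: y = 6e^(6x)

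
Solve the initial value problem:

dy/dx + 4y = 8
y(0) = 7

General solution: y = 2 + Ce^(-4x)
Applying y(0) = 7: C = 7 - 2 = 5
Particular solution: y = 2 + 5e^(-4x)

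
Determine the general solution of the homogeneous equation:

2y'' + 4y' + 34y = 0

Characteristic equation: 2r² + 4r + 34 = 0
Divide by 2: r² + 2r + 17 = 0
Roots: r = -1 ± 4i (complex conjugates)
General solution: y = e^(-x)(C₁cos(4x) + C₂sin(4x))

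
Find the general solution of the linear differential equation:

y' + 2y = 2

Using integrating factor method:

General solution: y = 1 + Ce^(-2x)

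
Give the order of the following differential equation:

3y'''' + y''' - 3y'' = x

The order is 4 (highest derivative is of order 4).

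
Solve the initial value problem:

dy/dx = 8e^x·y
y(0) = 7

General solution: y = Ce^(8e^x)
Applying IC y(0) = 7:
Particular solution: y = 7e^(8(e^x - 1))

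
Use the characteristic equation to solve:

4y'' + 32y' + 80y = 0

Characteristic equation: 4r² + 32r + 80 = 0
Divide by 4: r² + 8r + 20 = 0
Roots: r = -4 ± 2i (complex conjugates)
General solution: y = e^(-4x)(C₁cos(2x) + C₂sin(2x))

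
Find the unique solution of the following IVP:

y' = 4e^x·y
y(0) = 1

General solution: y = Ce^(4e^x)
Applying IC y(0) = 1:
Particular solution: y = e^(4(e^x - 1))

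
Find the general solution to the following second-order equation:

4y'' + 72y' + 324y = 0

Characteristic equation: 4r² + 72r + 324 = 0
Divide by 4: r² + 18r + 81 = 0
Factored: (r + 9)² = 0
Repeated root: r = -9
General solution: y = (C₁ + C₂x)e^(-9x)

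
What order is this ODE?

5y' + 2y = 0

The order is 1 (highest derivative is of order 1).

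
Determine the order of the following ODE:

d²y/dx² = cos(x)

The order is 2 (highest derivative is of order 2).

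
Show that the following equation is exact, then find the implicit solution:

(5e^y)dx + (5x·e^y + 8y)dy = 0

Verify exactness: ∂M/∂y = ∂N/∂x ✓
Find F(x,y) such that ∂F/∂x = M, ∂F/∂y = N
Solution: 5x·e^y + 4y² = C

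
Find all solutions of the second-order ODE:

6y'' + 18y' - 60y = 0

Characteristic equation: 6r² + 18r - 60 = 0
Divide by 6: r² + 3r - 10 = 0
Roots: r = 2, -5 (distinct real)
General solution: y = C₁e^(2x) + C₂e^(-5x)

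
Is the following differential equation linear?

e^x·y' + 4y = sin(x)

Yes. Linear (y and its derivatives appear to the first power only, no products of y terms)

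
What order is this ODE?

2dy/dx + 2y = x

The order is 1 (highest derivative is of order 1).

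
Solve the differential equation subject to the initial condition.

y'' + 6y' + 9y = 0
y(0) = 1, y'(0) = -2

General solution: y = (C₁ + C₂x)e^(-3x)
Repeated root r = -3
Applying ICs: C₁ = 1, C₂ = 1
Particular solution: y = (1 + x)e^(-3x)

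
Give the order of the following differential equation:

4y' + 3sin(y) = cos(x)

The order is 1 (highest derivative is of order 1).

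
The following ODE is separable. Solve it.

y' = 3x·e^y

Separating variables and integrating:
-e^(-y) = 3x²/2 + C

General solution: y = -ln(C - 3x²/2)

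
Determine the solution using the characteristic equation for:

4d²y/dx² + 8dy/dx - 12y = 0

Characteristic equation: 4r² + 8r - 12 = 0
Divide by 4: r² + 2r - 3 = 0
Roots: r = 1, -3 (distinct real)
General solution: y = C₁e^x + C₂e^(-3x)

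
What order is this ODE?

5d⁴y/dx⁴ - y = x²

The order is 4 (highest derivative is of order 4).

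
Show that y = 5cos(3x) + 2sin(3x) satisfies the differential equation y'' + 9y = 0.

Verification:
y'' = -45cos(3x) - 18sin(3x)
y'' + 9y = 0 ✓

Yes, it is a solution.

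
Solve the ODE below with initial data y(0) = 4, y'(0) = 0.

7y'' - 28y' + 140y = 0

General solution: y = e^(2x)(C₁cos(4x) + C₂sin(4x))
Complex roots r = 2 ± 4i
Applying ICs: C₁ = 4, C₂ = -2
Particular solution: y = e^(2x)(4cos(4x) - 2sin(4x))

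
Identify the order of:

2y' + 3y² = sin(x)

The order is 1 (highest derivative is of order 1).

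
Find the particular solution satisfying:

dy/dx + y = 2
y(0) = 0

General solution: y = 2 + Ce^(-x)
Applying y(0) = 0: C = 0 - 2 = -2
Particular solution: y = 2 - 2e^(-x)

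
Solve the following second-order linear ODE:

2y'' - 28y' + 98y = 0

Characteristic equation: 2r² - 28r + 98 = 0
Divide by 2: r² - 14r + 49 = 0
Factored: (r - 7)² = 0
Repeated root: r = 7
General solution: y = (C₁ + C₂x)e^(7x)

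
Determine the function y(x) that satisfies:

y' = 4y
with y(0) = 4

General solution: y = Ce^(4x)
Applying IC y(0) = 4:
Particular solution: y = 4e^(4x)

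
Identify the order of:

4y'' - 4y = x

The order is 2 (highest derivative is of order 2).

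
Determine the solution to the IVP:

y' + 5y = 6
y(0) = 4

General solution: y = 6/5 + Ce^(-5x)
Applying y(0) = 4: C = 4 - 6/5 = 14/5
Particular solution: y = 6/5 + (14/5)e^(-5x)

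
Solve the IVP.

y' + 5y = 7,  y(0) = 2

General solution: y = 7/5 + Ce^(-5x)
Applying y(0) = 2: C = 2 - 7/5 = 3/5
Particular solution: y = 7/5 + (3/5)e^(-5x)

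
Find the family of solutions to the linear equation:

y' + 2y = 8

Using integrating factor method:

General solution: y = 4 + Ce^(-2x)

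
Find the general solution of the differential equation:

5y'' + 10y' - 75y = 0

Characteristic equation: 5r² + 10r - 75 = 0
Divide by 5: r² + 2r - 15 = 0
Roots: r = 3, -5 (distinct real)
General solution: y = C₁e^(3x) + C₂e^(-5x)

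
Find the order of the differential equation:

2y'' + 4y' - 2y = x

The order is 2 (highest derivative is of order 2).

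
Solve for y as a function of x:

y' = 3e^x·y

Separating variables and integrating:
ln|y| = 3e^x + C

General solution: y = Ce^(3e^x)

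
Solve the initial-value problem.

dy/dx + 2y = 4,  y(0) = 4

General solution: y = 2 + Ce^(-2x)
Applying y(0) = 4: C = 4 - 2 = 2
Particular solution: y = 2 + 2e^(-2x)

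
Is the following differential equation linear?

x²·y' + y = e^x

Yes. Linear (y and its derivatives appear to the first power only, no products of y terms)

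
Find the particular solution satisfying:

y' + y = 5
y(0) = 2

General solution: y = 5 + Ce^(-x)
Applying y(0) = 2: C = 2 - 5 = -3
Particular solution: y = 5 - 3e^(-x)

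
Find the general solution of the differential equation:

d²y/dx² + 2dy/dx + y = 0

Characteristic equation: r² + 2r + 1 = 0
Factored: (r + 1)² = 0
Repeated root: r = -1
General solution: y = (C₁ + C₂x)e^(-x)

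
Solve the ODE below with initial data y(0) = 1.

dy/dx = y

General solution: y = Ce^x
Applying IC y(0) = 1:
Particular solution: y = e^x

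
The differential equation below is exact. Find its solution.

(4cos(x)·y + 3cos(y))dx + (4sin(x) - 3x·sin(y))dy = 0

Verify exactness: ∂M/∂y = ∂N/∂x ✓
Find F(x,y) such that ∂F/∂x = M, ∂F/∂y = N
Solution: 4sin(x)·y + 3x·cos(y) = C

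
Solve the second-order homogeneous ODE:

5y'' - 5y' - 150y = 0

Characteristic equation: 5r² - 5r - 150 = 0
Divide by 5: r² - r - 30 = 0
Roots: r = 6, -5 (distinct real)
General solution: y = C₁e^(6x) + C₂e^(-5x)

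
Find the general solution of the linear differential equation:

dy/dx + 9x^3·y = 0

Using integrating factor method:

General solution: y = Ce^(-9x^4/4)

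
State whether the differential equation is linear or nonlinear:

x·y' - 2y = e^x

Linear (y and its derivatives appear to the first power only, no products of y terms)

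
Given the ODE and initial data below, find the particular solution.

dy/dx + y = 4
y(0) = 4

General solution: y = 4 + Ce^(-x)
Applying y(0) = 4: C = 4 - 4 = 0
Particular solution: y = 4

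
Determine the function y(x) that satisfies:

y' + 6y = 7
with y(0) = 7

General solution: y = 7/6 + Ce^(-6x)
Applying y(0) = 7: C = 7 - 7/6 = 35/6
Particular solution: y = 7/6 + (35/6)e^(-6x)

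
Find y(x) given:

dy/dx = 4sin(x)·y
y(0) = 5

General solution: y = Ce^(-4cos(x))
Applying IC y(0) = 5:
Particular solution: y = 5e^(4(1-cos(x)))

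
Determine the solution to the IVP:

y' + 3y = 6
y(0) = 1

General solution: y = 2 + Ce^(-3x)
Applying y(0) = 1: C = 1 - 2 = -1
Particular solution: y = 2 - e^(-3x)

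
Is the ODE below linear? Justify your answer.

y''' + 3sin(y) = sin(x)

No. Nonlinear (sin(y) is nonlinear in y)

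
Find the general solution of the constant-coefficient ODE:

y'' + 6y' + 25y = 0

Characteristic equation: r² + 6r + 25 = 0
Roots: r = -3 ± 4i (complex conjugates)
General solution: y = e^(-3x)(C₁cos(4x) + C₂sin(4x))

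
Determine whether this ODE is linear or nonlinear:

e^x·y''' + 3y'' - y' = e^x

Linear (y and its derivatives appear to the first power only, no products of y terms)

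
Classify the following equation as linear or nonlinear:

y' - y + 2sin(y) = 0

Nonlinear (sin(y) is nonlinear in y)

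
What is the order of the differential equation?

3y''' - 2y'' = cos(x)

The order is 3 (highest derivative is of order 3).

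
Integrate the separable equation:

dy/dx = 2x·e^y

Separating variables and integrating:
-e^(-y) = x² + C

General solution: y = -ln(C - x²)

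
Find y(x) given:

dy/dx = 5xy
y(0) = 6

General solution: y = Ce^(5x²/2)
Applying IC y(0) = 6:
Particular solution: y = 6e^(5x²/2)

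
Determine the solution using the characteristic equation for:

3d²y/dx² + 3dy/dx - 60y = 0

Characteristic equation: 3r² + 3r - 60 = 0
Divide by 3: r² + r - 20 = 0
Roots: r = 4, -5 (distinct real)
General solution: y = C₁e^(4x) + C₂e^(-5x)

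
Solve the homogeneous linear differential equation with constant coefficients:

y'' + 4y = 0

Characteristic equation: r² + 4 = 0
Roots: r = ±2i (complex conjugates)
General solution: y = C₁cos(2x) + C₂sin(2x)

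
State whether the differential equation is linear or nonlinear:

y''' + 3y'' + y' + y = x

Linear (y and its derivatives appear to the first power only, no products of y terms)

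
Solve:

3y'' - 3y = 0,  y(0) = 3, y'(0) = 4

General solution: y = C₁e^x + C₂e^(-x)
Applying ICs: C₁ = 7/2, C₂ = -1/2
Particular solution: y = (7/2)e^x - (1/2)e^(-x)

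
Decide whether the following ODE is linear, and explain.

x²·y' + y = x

Linear (y and its derivatives appear to the first power only, no products of y terms)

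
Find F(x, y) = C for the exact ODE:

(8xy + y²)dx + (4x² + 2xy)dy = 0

Verify exactness: ∂M/∂y = ∂N/∂x ✓
Find F(x,y) such that ∂F/∂x = M, ∂F/∂y = N
Solution: 4x²y + xy² = C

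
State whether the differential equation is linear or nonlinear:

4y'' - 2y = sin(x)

Linear (y and its derivatives appear to the first power only, no products of y terms)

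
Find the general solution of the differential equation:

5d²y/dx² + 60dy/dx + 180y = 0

Characteristic equation: 5r² + 60r + 180 = 0
Divide by 5: r² + 12r + 36 = 0
Factored: (r + 6)² = 0
Repeated root: r = -6
General solution: y = (C₁ + C₂x)e^(-6x)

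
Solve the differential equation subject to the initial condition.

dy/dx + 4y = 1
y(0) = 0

General solution: y = 1/4 + Ce^(-4x)
Applying y(0) = 0: C = 0 - 1/4 = -1/4
Particular solution: y = 1/4 - (1/4)e^(-4x)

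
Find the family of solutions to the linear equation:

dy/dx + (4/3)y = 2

Using integrating factor method:

General solution: y = 3/2 + Ce^(-4x/3)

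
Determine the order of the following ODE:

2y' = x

The order is 1 (highest derivative is of order 1).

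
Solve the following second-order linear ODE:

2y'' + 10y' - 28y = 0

Characteristic equation: 2r² + 10r - 28 = 0
Divide by 2: r² + 5r - 14 = 0
Roots: r = 2, -7 (distinct real)
General solution: y = C₁e^(2x) + C₂e^(-7x)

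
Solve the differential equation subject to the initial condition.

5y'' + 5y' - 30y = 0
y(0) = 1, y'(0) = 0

General solution: y = C₁e^(2x) + C₂e^(-3x)
Applying ICs: C₁ = 3/5, C₂ = 2/5
Particular solution: y = (3/5)e^(2x) + (2/5)e^(-3x)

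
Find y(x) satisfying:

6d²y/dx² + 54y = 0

Characteristic equation: 6r² + 54 = 0
Divide by 6: r² + 9 = 0
Roots: r = ±3i (complex conjugates)
General solution: y = C₁cos(3x) + C₂sin(3x)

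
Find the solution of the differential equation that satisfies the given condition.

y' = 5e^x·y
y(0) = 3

General solution: y = Ce^(5e^x)
Applying IC y(0) = 3:
Particular solution: y = 3e^(5(e^x - 1))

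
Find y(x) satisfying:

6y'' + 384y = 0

Characteristic equation: 6r² + 384 = 0
Divide by 6: r² + 64 = 0
Roots: r = ±8i (complex conjugates)
General solution: y = C₁cos(8x) + C₂sin(8x)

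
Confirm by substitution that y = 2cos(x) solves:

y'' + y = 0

Verification:
y'' = -2cos(x)
y'' + y = 0 ✓

Yes, it is a solution.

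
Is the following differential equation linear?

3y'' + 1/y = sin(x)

No. Nonlinear (1/y term)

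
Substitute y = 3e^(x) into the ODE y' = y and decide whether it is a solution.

Verification:
y = 3e^(x)
y' = 3e^(x)
y = 3e^(x)
y' = y ✓

Yes, it is a solution.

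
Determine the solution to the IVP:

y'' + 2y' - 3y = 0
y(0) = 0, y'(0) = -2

General solution: y = C₁e^x + C₂e^(-3x)
Applying ICs: C₁ = -1/2, C₂ = 1/2
Particular solution: y = -(1/2)e^x + (1/2)e^(-3x)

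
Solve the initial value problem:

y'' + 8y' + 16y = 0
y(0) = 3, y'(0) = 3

General solution: y = (C₁ + C₂x)e^(-4x)
Repeated root r = -4
Applying ICs: C₁ = 3, C₂ = 15
Particular solution: y = (3 + 15x)e^(-4x)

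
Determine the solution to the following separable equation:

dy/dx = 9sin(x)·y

Separating variables and integrating:
ln|y| = -9cos(x) + C

General solution: y = Ce^(-9cos(x))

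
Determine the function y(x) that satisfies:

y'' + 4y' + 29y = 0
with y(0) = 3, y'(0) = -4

General solution: y = e^(-2x)(C₁cos(5x) + C₂sin(5x))
Complex roots r = -2 ± 5i
Applying ICs: C₁ = 3, C₂ = 2/5
Particular solution: y = e^(-2x)(3cos(5x) + (2/5)sin(5x))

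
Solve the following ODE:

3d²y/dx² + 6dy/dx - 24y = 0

Characteristic equation: 3r² + 6r - 24 = 0
Divide by 3: r² + 2r - 8 = 0
Roots: r = 2, -4 (distinct real)
General solution: y = C₁e^(2x) + C₂e^(-4x)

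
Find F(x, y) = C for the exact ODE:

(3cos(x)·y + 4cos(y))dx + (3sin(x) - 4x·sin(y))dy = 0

Verify exactness: ∂M/∂y = ∂N/∂x ✓
Find F(x,y) such that ∂F/∂x = M, ∂F/∂y = N
Solution: 3sin(x)·y + 4x·cos(y) = C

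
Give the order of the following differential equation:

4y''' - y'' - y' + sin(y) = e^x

The order is 3 (highest derivative is of order 3).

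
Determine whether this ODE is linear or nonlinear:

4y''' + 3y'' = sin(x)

Linear (y and its derivatives appear to the first power only, no products of y terms)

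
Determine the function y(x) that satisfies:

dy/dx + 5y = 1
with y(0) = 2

General solution: y = 1/5 + Ce^(-5x)
Applying y(0) = 2: C = 2 - 1/5 = 9/5
Particular solution: y = 1/5 + (9/5)e^(-5x)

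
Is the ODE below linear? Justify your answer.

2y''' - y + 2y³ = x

No. Nonlinear (y³ term)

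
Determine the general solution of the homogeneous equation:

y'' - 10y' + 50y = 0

Characteristic equation: r² - 10r + 50 = 0
Roots: r = 5 ± 5i (complex conjugates)
General solution: y = e^(5x)(C₁cos(5x) + C₂sin(5x))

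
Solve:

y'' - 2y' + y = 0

Characteristic equation: r² - 2r + 1 = 0
Factored: (r - 1)² = 0
Repeated root: r = 1
General solution: y = (C₁ + C₂x)e^x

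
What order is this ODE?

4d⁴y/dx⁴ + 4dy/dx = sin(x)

The order is 4 (highest derivative is of order 4).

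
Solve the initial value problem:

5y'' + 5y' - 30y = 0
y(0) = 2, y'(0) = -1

General solution: y = C₁e^(2x) + C₂e^(-3x)
Applying ICs: C₁ = 1, C₂ = 1
Particular solution: y = e^(2x) + e^(-3x)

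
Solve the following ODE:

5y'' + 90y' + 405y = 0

Characteristic equation: 5r² + 90r + 405 = 0
Divide by 5: r² + 18r + 81 = 0
Factored: (r + 9)² = 0
Repeated root: r = -9
General solution: y = (C₁ + C₂x)e^(-9x)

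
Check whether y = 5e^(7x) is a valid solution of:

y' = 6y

Verification:
y = 5e^(7x)
y' = 35e^(7x)
But 6y = 30e^(7x)
y' ≠ 6y — the derivative does not match

No, it is not a solution.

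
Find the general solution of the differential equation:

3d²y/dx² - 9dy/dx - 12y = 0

Characteristic equation: 3r² - 9r - 12 = 0
Divide by 3: r² - 3r - 4 = 0
Roots: r = 4, -1 (distinct real)
General solution: y = C₁e^(4x) + C₂e^(-x)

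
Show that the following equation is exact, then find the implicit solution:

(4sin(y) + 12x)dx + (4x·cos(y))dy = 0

Verify exactness: ∂M/∂y = ∂N/∂x ✓
Find F(x,y) such that ∂F/∂x = M, ∂F/∂y = N
Solution: 4x·sin(y) + 6x² = C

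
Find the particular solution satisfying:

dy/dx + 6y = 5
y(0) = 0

General solution: y = 5/6 + Ce^(-6x)
Applying y(0) = 0: C = 0 - 5/6 = -5/6
Particular solution: y = 5/6 - (5/6)e^(-6x)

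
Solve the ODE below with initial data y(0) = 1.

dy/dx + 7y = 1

General solution: y = 1/7 + Ce^(-7x)
Applying y(0) = 1: C = 1 - 1/7 = 6/7
Particular solution: y = 1/7 + (6/7)e^(-7x)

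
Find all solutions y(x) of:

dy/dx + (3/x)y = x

Using integrating factor method:

General solution: y = (1/5)x^2 + Cx^(-3)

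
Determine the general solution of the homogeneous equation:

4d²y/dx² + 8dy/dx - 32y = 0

Characteristic equation: 4r² + 8r - 32 = 0
Divide by 4: r² + 2r - 8 = 0
Roots: r = 2, -4 (distinct real)
General solution: y = C₁e^(2x) + C₂e^(-4x)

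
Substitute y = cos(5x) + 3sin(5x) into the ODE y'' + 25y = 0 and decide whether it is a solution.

Verification:
y'' = -25cos(5x) - 75sin(5x)
y'' + 25y = 0 ✓

Yes, it is a solution.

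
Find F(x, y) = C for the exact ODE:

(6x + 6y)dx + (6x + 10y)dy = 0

Verify exactness: ∂M/∂y = ∂N/∂x ✓
Find F(x,y) such that ∂F/∂x = M, ∂F/∂y = N
Solution: 3x² + 6xy + 5y² = C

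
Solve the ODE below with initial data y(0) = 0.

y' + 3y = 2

General solution: y = 2/3 + Ce^(-3x)
Applying y(0) = 0: C = 0 - 2/3 = -2/3
Particular solution: y = 2/3 - (2/3)e^(-3x)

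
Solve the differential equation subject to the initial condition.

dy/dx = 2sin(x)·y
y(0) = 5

General solution: y = Ce^(-2cos(x))
Applying IC y(0) = 5:
Particular solution: y = 5e^(2(1-cos(x)))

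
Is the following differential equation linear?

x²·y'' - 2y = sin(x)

Yes. Linear (y and its derivatives appear to the first power only, no products of y terms)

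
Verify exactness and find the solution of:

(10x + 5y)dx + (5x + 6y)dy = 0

Verify exactness: ∂M/∂y = ∂N/∂x ✓
Find F(x,y) such that ∂F/∂x = M, ∂F/∂y = N
Solution: 5x² + 5xy + 3y² = C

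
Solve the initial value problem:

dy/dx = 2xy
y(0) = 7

General solution: y = Ce^(x²)
Applying IC y(0) = 7:
Particular solution: y = 7e^(x²)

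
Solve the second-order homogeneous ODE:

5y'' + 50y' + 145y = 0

Characteristic equation: 5r² + 50r + 145 = 0
Divide by 5: r² + 10r + 29 = 0
Roots: r = -5 ± 2i (complex conjugates)
General solution: y = e^(-5x)(C₁cos(2x) + C₂sin(2x))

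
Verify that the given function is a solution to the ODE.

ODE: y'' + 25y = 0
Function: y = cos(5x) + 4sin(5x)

Verification:
y'' = -25cos(5x) - 100sin(5x)
y'' + 25y = 0 ✓

Yes, it is a solution.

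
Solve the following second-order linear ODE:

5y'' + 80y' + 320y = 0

Characteristic equation: 5r² + 80r + 320 = 0
Divide by 5: r² + 16r + 64 = 0
Factored: (r + 8)² = 0
Repeated root: r = -8
General solution: y = (C₁ + C₂x)e^(-8x)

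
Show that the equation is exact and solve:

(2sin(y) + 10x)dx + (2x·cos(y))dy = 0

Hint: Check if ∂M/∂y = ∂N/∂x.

Verify exactness: ∂M/∂y = ∂N/∂x ✓
Find F(x,y) such that ∂F/∂x = M, ∂F/∂y = N
Solution: 2x·sin(y) + 5x² = C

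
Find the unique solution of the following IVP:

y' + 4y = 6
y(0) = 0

General solution: y = 3/2 + Ce^(-4x)
Applying y(0) = 0: C = 0 - 3/2 = -3/2
Particular solution: y = 3/2 - (3/2)e^(-4x)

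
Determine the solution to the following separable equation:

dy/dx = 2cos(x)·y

Separating variables and integrating:
ln|y| = 2sin(x) + C

General solution: y = Ce^(2sin(x))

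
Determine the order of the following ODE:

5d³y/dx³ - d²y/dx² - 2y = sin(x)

The order is 3 (highest derivative is of order 3).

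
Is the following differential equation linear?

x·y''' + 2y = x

Yes. Linear (y and its derivatives appear to the first power only, no products of y terms)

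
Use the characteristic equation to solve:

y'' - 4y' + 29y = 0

Characteristic equation: r² - 4r + 29 = 0
Roots: r = 2 ± 5i (complex conjugates)
General solution: y = e^(2x)(C₁cos(5x) + C₂sin(5x))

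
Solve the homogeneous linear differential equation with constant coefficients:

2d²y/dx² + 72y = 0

Characteristic equation: 2r² + 72 = 0
Divide by 2: r² + 36 = 0
Roots: r = ±6i (complex conjugates)
General solution: y = C₁cos(6x) + C₂sin(6x)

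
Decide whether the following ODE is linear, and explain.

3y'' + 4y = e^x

Linear (y and its derivatives appear to the first power only, no products of y terms)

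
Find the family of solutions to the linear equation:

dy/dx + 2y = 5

Using integrating factor method:

General solution: y = 5/2 + Ce^(-2x)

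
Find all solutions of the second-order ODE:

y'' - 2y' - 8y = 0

Characteristic equation: r² - 2r - 8 = 0
Roots: r = 4, -2 (distinct real)
General solution: y = C₁e^(4x) + C₂e^(-2x)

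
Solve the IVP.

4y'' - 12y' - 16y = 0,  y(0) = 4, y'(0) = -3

General solution: y = C₁e^(4x) + C₂e^(-x)
Applying ICs: C₁ = 1/5, C₂ = 19/5
Particular solution: y = (1/5)e^(4x) + (19/5)e^(-x)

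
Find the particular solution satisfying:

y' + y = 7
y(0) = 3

General solution: y = 7 + Ce^(-x)
Applying y(0) = 3: C = 3 - 7 = -4
Particular solution: y = 7 - 4e^(-x)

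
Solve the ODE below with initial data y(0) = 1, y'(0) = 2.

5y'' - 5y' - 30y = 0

General solution: y = C₁e^(3x) + C₂e^(-2x)
Applying ICs: C₁ = 4/5, C₂ = 1/5
Particular solution: y = (4/5)e^(3x) + (1/5)e^(-2x)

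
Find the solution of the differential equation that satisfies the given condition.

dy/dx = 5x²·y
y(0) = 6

General solution: y = Ce^(5x³/3)
Applying IC y(0) = 6:
Particular solution: y = 6e^(5x³/3)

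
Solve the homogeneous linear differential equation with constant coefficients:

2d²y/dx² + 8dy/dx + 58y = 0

Characteristic equation: 2r² + 8r + 58 = 0
Divide by 2: r² + 4r + 29 = 0
Roots: r = -2 ± 5i (complex conjugates)
General solution: y = e^(-2x)(C₁cos(5x) + C₂sin(5x))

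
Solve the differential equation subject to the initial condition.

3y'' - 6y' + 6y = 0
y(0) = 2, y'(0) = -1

General solution: y = e^x(C₁cos(x) + C₂sin(x))
Complex roots r = 1 ± i
Applying ICs: C₁ = 2, C₂ = -3
Particular solution: y = e^x(2cos(x) - 3sin(x))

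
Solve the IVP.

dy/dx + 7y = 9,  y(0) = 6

General solution: y = 9/7 + Ce^(-7x)
Applying y(0) = 6: C = 6 - 9/7 = 33/7
Particular solution: y = 9/7 + (33/7)e^(-7x)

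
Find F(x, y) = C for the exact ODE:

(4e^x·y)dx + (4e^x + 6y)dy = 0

Verify exactness: ∂M/∂y = ∂N/∂x ✓
Find F(x,y) such that ∂F/∂x = M, ∂F/∂y = N
Solution: 4e^x·y + 3y² = C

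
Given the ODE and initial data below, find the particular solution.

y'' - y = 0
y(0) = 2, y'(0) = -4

General solution: y = C₁e^x + C₂e^(-x)
Applying ICs: C₁ = -1, C₂ = 3
Particular solution: y = -e^x + 3e^(-x)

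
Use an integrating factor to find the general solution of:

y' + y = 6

Using integrating factor method:

General solution: y = 6 + Ce^(-x)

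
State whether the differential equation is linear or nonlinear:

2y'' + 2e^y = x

Nonlinear (e^y is nonlinear in y)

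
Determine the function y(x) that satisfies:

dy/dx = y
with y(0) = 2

General solution: y = Ce^x
Applying IC y(0) = 2:
Particular solution: y = 2e^x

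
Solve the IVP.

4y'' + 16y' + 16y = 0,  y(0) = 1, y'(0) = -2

General solution: y = (C₁ + C₂x)e^(-2x)
Repeated root r = -2
Applying ICs: C₁ = 1, C₂ = 0
Particular solution: y = e^(-2x)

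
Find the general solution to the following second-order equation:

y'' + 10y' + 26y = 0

Characteristic equation: r² + 10r + 26 = 0
Roots: r = -5 ± i (complex conjugates)
General solution: y = e^(-5x)(C₁cos(x) + C₂sin(x))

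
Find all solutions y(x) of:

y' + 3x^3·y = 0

Using integrating factor method:

General solution: y = Ce^(-3x^4/4)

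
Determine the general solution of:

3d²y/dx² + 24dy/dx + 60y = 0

Characteristic equation: 3r² + 24r + 60 = 0
Divide by 3: r² + 8r + 20 = 0
Roots: r = -4 ± 2i (complex conjugates)
General solution: y = e^(-4x)(C₁cos(2x) + C₂sin(2x))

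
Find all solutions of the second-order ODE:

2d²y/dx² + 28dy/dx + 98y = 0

Characteristic equation: 2r² + 28r + 98 = 0
Divide by 2: r² + 14r + 49 = 0
Factored: (r + 7)² = 0
Repeated root: r = -7
General solution: y = (C₁ + C₂x)e^(-7x)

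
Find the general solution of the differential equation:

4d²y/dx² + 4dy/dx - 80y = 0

Characteristic equation: 4r² + 4r - 80 = 0
Divide by 4: r² + r - 20 = 0
Roots: r = 4, -5 (distinct real)
General solution: y = C₁e^(4x) + C₂e^(-5x)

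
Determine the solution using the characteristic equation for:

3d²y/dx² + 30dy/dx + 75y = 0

Characteristic equation: 3r² + 30r + 75 = 0
Divide by 3: r² + 10r + 25 = 0
Factored: (r + 5)² = 0
Repeated root: r = -5
General solution: y = (C₁ + C₂x)e^(-5x)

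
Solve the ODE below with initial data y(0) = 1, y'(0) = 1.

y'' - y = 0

General solution: y = C₁e^x + C₂e^(-x)
Applying ICs: C₁ = 1, C₂ = 0
Particular solution: y = e^x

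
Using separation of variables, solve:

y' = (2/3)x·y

Separating variables and integrating:
ln|y| = x^2/3 + C

General solution: y = Ce^(x^2/3)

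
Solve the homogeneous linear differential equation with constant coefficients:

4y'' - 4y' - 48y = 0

Characteristic equation: 4r² - 4r - 48 = 0
Divide by 4: r² - r - 12 = 0
Roots: r = 4, -3 (distinct real)
General solution: y = C₁e^(4x) + C₂e^(-3x)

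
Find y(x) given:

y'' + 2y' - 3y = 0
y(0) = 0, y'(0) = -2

General solution: y = C₁e^x + C₂e^(-3x)
Applying ICs: C₁ = -1/2, C₂ = 1/2
Particular solution: y = -(1/2)e^x + (1/2)e^(-3x)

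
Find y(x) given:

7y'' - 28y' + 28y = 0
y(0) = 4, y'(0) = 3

General solution: y = (C₁ + C₂x)e^(2x)
Repeated root r = 2
Applying ICs: C₁ = 4, C₂ = -5
Particular solution: y = (4 - 5x)e^(2x)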